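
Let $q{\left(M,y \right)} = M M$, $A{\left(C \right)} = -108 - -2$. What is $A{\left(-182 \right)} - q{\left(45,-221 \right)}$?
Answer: $-2131$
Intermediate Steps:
$A{\left(C \right)} = -106$ ($A{\left(C \right)} = -108 + 2 = -106$)
$q{\left(M,y \right)} = M^{2}$
$A{\left(-182 \right)} - q{\left(45,-221 \right)} = -106 - 45^{2} = -106 - 2025 = -2131$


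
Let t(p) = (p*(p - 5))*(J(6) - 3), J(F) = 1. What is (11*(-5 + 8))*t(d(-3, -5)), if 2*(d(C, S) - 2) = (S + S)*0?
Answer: 396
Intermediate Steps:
d(C, S) = 2 (d(C, S) = 2 + ((S + S)*0)/2 = 2 + ((2*S)*0)/2 = 2 + (½)*0 = 2 + 0 = 2)
t(p) = -2*p*(-5 + p) (t(p) = (p*(p - 5))*(1 - 3) = (p*(-5 + p))*(-2) = -2*p*(-5 + p))
(11*(-5 + 8))*t(d(-3, -5)) = (11*(-5 + 8))*(2*2*(5 - 1*2)) = (11*3)*(2*2*(5 - 2)) = 33*(2*2*3) = 33*12 = 396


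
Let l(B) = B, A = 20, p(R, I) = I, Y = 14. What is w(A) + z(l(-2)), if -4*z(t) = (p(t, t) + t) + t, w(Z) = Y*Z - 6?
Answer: 551/2 ≈ 275.50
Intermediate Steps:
w(Z) = -6 + 14*Z (w(Z) = 14*Z - 6 = -6 + 14*Z)
z(t) = -3*t/4 (z(t) = -((t + t) + t)/4 = -(2*t + t)/4 = -3*t/4)
w(A) + z(l(-2)) = (-6 + 14*20) - ¾*(-2) = (-6 + 280) + 3/2 = 274 + 3/2 = 551/2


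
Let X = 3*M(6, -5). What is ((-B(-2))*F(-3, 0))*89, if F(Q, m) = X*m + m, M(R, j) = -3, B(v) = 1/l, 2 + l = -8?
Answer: 0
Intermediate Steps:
l = -10 (l = -2 - 8 = -10)
B(v) = -1/10 (B(v) = 1/(-10) = -1/10)
X = -9 (X = 3*(-3) = -9)
F(Q, m) = -8*m (F(Q, m) = -9*m + m = -8*m)
((-B(-2))*F(-3, 0))*89 = ((-1*(-1/10))*(-8*0))*89 = ((1/10)*0)*89 = 0*89 = 0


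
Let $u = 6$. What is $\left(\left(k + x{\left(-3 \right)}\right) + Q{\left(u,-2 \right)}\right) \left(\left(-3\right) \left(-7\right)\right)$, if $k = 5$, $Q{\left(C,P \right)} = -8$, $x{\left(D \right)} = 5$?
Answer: $42$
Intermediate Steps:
$\left(\left(k + x{\left(-3 \right)}\right) + Q{\left(u,-2 \right)}\right) \left(\left(-3\right) \left(-7\right)\right) = \left(\left(5 + 5\right) - 8\right) \left(\left(-3\right) \left(-7\right)\right) = \left(10 - 8\right) 21 = 2 \cdot 21 = 42$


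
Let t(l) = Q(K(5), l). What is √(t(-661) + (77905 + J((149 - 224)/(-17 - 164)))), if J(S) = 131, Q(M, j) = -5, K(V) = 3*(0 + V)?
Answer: √78031 ≈ 279.34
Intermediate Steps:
K(V) = 3*V
t(l) = -5
√(t(-661) + (77905 + J((149 - 224)/(-17 - 164)))) = √(-5 + (77905 + 131)) = √(-5 + 78036) = √78031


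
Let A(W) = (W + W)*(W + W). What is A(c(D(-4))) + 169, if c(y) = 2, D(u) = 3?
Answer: 185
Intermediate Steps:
A(W) = 4*W² (A(W) = (2*W)*(2*W) = 4*W²)
A(c(D(-4))) + 169 = 4*2² + 169 = 4*4 + 169 = 16 + 169 = 185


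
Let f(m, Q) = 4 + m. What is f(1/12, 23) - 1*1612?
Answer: -19295/12 ≈ -1607.9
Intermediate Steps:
f(1/12, 23) - 1*1612 = (4 + 1/12) - 1*1612 = (4 + 1/12) - 1612 = 49/12 - 1612 = -19295/12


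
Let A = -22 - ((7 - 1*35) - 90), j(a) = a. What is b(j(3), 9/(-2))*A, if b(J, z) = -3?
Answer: -288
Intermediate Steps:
A = 96 (A = -22 - ((7 - 35) - 90) = -22 - (-28 - 90) = -22 - 1*(-118) = -22 + 118 = 96)
b(j(3), 9/(-2))*A = -3*96 = -288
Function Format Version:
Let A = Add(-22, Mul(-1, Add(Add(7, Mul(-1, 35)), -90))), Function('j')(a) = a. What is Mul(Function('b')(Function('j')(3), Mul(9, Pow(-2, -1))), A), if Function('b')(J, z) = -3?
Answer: -288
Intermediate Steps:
A = 96 (A = Add(-22, Mul(-1, Add(Add(7, -35), -90))) = Add(-22, Mul(-1, Add(-28, -90))) = Add(-22, Mul(-1, -118)) = Add(-22, 118) = 96)
Mul(Function('b')(Function('j')(3), Mul(9, Pow(-2, -1))), A) = Mul(-3, 96) = -288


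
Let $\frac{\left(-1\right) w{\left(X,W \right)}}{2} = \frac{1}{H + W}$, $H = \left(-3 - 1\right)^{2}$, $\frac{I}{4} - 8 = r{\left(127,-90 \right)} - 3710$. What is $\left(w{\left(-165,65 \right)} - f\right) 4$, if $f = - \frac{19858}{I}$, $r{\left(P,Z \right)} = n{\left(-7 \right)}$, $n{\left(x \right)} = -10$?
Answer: $- \frac{819097}{150336} \approx -5.4484$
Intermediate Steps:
$r{\left(P,Z \right)} = -10$
$I = -14848$ ($I = 32 + 4 \left(-10 - 3710\right) = 32 + 4 \left(-3720\right) = 32 - 14880 = -14848$)
$H = 16$ ($H = \left(-4\right)^{2} = 16$)
$w{\left(X,W \right)} = - \frac{2}{16 + W}$
$f = \frac{9929}{7424}$ ($f = - \frac{19858}{-14848} = \left(-19858\right) \left(- \frac{1}{14848}\right) = \frac{9929}{7424} \approx 1.3374$)
$\left(w{\left(-165,65 \right)} - f\right) 4 = \left(- \frac{2}{16 + 65} - \frac{9929}{7424}\right) 4 = \left(- \frac{2}{81} - \frac{9929}{7424}\right) 4 = \left(- \frac{819097}{601344}\right) 4 = - \frac{819097}{150336}$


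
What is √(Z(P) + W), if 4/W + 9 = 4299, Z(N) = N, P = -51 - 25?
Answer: I*√349673610/2145 ≈ 8.7177*I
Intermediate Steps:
P = -76
W = 2/2145 (W = 4/(-9 + 4299) = 4/4290 = 4*(1/4290) = 2/2145 ≈ 0.00093240)
√(Z(P) + W) = √(-76 + 2/2145) = √(-163018/2145) = I*√349673610/2145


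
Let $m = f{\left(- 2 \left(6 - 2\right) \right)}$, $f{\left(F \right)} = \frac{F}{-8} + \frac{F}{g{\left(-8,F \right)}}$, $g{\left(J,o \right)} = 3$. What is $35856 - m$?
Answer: $\frac{107573}{3} \approx 35858.0$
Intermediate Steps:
$f{\left(F \right)} = \frac{5 F}{24}$ ($f{\left(F \right)} = \frac{F}{-8} + \frac{F}{3} = F \left(- \frac{1}{8}\right) + F \frac{1}{3} = - \frac{F}{8} + \frac{F}{3} = \frac{5 F}{24}$)
$m = - \frac{5}{3}$ ($m = \frac{5 \left(- 2 \left(6 - 2\right)\right)}{24} = \frac{5 \left(\left(-2\right) 4\right)}{24} = \frac{5}{24} \left(-8\right) = - \frac{5}{3} \approx -1.6667$)
$35856 - m = 35856 - - \frac{5}{3} = 35856 + \frac{5}{3} = \frac{107573}{3}$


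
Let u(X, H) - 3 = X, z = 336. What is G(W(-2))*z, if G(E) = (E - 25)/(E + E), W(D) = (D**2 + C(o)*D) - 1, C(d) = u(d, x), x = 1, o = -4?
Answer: -672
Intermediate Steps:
u(X, H) = 3 + X
C(d) = 3 + d
W(D) = -1 + D**2 - D (W(D) = (D**2 + (3 - 4)*D) - 1 = (D**2 - D) - 1 = -1 + D**2 - D)
G(E) = (-25 + E)/(2*E) (G(E) = (-25 + E)/((2*E)) = (-25 + E)*(1/(2*E)) = (-25 + E)/(2*E))
G(W(-2))*z = ((-25 + (-1 + (-2)**2 - 1*(-2)))/(2*(-1 + (-2)**2 - 1*(-2))))*336 = ((-25 + (-1 + 4 + 2))/(2*(-1 + 4 + 2)))*336 = ((1/2)*(-25 + 5)/5)*336 = ((1/2)*(1/5)*(-20))*336 = -2*336 = -672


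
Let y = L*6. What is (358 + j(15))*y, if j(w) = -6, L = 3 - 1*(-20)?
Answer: 48576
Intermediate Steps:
L = 23 (L = 3 + 20 = 23)
y = 138 (y = 23*6 = 138)
(358 + j(15))*y = (358 - 6)*138 = 352*138 = 48576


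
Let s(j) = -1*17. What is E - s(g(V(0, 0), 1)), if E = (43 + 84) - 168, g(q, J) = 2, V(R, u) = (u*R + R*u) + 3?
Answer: -24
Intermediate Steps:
V(R, u) = 3 + 2*R*u (V(R, u) = (R*u + R*u) + 3 = 2*R*u + 3 = 3 + 2*R*u)
s(j) = -17
E = -41 (E = 127 - 168 = -41)
E - s(g(V(0, 0), 1)) = -41 - 1*(-17) = -41 + 17 = -24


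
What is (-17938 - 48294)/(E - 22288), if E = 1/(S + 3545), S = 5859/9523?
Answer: 2236316459408/752551947949 ≈ 2.9716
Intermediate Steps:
S = 5859/9523 (S = 5859*(1/9523) = 5859/9523 ≈ 0.61525)
E = 9523/33764894 (E = 1/(5859/9523 + 3545) = 1/(33764894/9523) = 9523/33764894 ≈ 0.00028204)
(-17938 - 48294)/(E - 22288) = (-17938 - 48294)/(9523/33764894 - 22288) = -66232/(-752551947949/33764894) = -66232*(-33764894/752551947949) = 2236316459408/752551947949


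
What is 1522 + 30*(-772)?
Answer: -21638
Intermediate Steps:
1522 + 30*(-772) = 1522 - 23160 = -21638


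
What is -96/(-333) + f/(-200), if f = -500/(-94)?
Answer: 5461/20868 ≈ 0.26169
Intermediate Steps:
f = 250/47 (f = -500*(-1/94) = 250/47 ≈ 5.3191)
-96/(-333) + f/(-200) = -96/(-333) + (250/47)/(-200) = -96*(-1/333) + (250/47)*(-1/200) = 32/111 - 5/188 = 5461/20868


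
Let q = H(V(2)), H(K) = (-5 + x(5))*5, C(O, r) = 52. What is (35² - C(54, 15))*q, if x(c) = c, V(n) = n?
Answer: 0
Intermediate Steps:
H(K) = 0 (H(K) = (-5 + 5)*5 = 0*5 = 0)
q = 0
(35² - C(54, 15))*q = (35² - 1*52)*0 = (1225 - 52)*0 = 1173*0 = 0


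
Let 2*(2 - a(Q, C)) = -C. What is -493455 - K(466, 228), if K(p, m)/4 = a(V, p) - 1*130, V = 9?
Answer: -493875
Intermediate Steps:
a(Q, C) = 2 + C/2 (a(Q, C) = 2 - (-1)*C/2 = 2 + C/2)
K(p, m) = -512 + 2*p (K(p, m) = 4*((2 + p/2) - 1*130) = 4*((2 + p/2) - 130) = 4*(-128 + p/2) = -512 + 2*p)
-493455 - K(466, 228) = -493455 - (-512 + 2*466) = -493455 - (-512 + 932) = -493455 - 1*420 = -493455 - 420 = -493875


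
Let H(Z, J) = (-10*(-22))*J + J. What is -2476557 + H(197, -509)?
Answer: -2589046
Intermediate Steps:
H(Z, J) = 221*J (H(Z, J) = 220*J + J = 221*J)
-2476557 + H(197, -509) = -2476557 + 221*(-509) = -2476557 - 112489 = -2589046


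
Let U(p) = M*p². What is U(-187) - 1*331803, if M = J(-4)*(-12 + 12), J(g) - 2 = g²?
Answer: -331803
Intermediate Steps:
J(g) = 2 + g²
M = 0 (M = (2 + (-4)²)*(-12 + 12) = (2 + 16)*0 = 18*0 = 0)
U(p) = 0 (U(p) = 0*p² = 0)
U(-187) - 1*331803 = 0 - 1*331803 = 0 - 331803 = -331803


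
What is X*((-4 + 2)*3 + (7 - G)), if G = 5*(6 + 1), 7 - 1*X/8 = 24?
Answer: 4624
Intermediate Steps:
X = -136 (X = 56 - 8*24 = 56 - 192 = -136)
G = 35 (G = 5*7 = 35)
X*((-4 + 2)*3 + (7 - G)) = -136*((-4 + 2)*3 + (7 - 1*35)) = -136*(-2*3 + (7 - 35)) = -136*(-6 - 28) = -136*(-34) = 4624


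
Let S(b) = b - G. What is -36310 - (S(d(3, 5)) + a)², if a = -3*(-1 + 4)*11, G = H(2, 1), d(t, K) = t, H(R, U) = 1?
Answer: -45719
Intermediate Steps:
G = 1
a = -99 (a = -3*3*11 = -9*11 = -99)
S(b) = -1 + b (S(b) = b - 1*1 = b - 1 = -1 + b)
-36310 - (S(d(3, 5)) + a)² = -36310 - ((-1 + 3) - 99)² = -36310 - (2 - 99)² = -36310 - 1*(-97)² = -36310 - 1*9409 = -36310 - 9409 = -45719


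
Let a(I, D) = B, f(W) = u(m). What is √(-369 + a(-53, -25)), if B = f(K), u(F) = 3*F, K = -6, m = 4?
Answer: I*√357 ≈ 18.894*I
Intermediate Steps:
f(W) = 12 (f(W) = 3*4 = 12)
B = 12
a(I, D) = 12
√(-369 + a(-53, -25)) = √(-369 + 12) = √(-357) = I*√357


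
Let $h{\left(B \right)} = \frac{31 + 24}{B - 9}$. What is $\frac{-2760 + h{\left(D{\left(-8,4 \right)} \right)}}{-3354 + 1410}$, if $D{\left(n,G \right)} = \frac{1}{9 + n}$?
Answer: $\frac{22135}{15552} \approx 1.4233$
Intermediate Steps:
$h{\left(B \right)} = \frac{55}{-9 + B}$
$\frac{-2760 + h{\left(D{\left(-8,4 \right)} \right)}}{-3354 + 1410} = \frac{-2760 + \frac{55}{-9 + \frac{1}{9 - 8}}}{-3354 + 1410} = \frac{-2760 + \frac{55}{-9 + 1^{-1}}}{-1944} = \left(-2760 + \frac{55}{-9 + 1}\right) \left(- \frac{1}{1944}\right) = \left(-2760 + \frac{55}{-8}\right) \left(- \frac{1}{1944}\right) = \left(-2760 + 55 \left(- \frac{1}{8}\right)\right) \left(- \frac{1}{1944}\right) = \left(-2760 - \frac{55}{8}\right) \left(- \frac{1}{1944}\right) = \left(- \frac{22135}{8}\right) \left(- \frac{1}{1944}\right) = \frac{22135}{15552}$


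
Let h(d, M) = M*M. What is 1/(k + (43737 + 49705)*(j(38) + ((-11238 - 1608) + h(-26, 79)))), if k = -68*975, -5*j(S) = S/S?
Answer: -5/3086346992 ≈ -1.6200e-9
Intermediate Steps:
j(S) = -⅕ (j(S) = -S/(5*S) = -⅕*1 = -⅕)
h(d, M) = M²
k = -66300
1/(k + (43737 + 49705)*(j(38) + ((-11238 - 1608) + h(-26, 79)))) = 1/(-66300 + (43737 + 49705)*(-⅕ + ((-11238 - 1608) + 79²))) = 1/(-66300 + 93442*(-⅕ + (-12846 + 6241))) = 1/(-66300 + 93442*(-⅕ - 6605)) = 1/(-66300 + 93442*(-33026/5)) = 1/(-66300 - 3086015492/5) = 1/(-3086346992/5) = -5/3086346992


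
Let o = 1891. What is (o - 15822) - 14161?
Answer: -28092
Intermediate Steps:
(o - 15822) - 14161 = (1891 - 15822) - 14161 = -13931 - 14161 = -28092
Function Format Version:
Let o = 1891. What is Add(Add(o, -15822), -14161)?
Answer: -28092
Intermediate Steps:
Add(Add(o, -15822), -14161) = Add(Add(1891, -15822), -14161) = Add(-13931, -14161) = -28092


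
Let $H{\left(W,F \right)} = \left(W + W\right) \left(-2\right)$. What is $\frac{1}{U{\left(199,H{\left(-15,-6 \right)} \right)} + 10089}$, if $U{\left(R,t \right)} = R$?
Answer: $\frac{1}{10288} \approx 9.7201 \cdot 10^{-5}$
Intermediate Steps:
$H{\left(W,F \right)} = - 4 W$ ($H{\left(W,F \right)} = 2 W \left(-2\right) = - 4 W$)
$\frac{1}{U{\left(199,H{\left(-15,-6 \right)} \right)} + 10089} = \frac{1}{199 + 10089} = \frac{1}{10288}$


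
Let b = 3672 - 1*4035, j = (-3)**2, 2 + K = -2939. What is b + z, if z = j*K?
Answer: -26832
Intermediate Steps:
K = -2941 (K = -2 - 2939 = -2941)
j = 9
z = -26469 (z = 9*(-2941) = -26469)
b = -363 (b = 3672 - 4035 = -363)
b + z = -363 - 26469 = -26832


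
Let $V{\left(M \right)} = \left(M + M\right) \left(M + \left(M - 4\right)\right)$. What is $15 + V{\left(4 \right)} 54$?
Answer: $1743$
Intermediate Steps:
$V{\left(M \right)} = 2 M \left(-4 + 2 M\right)$ ($V{\left(M \right)} = 2 M \left(M + \left(-4 + M\right)\right) = 2 M \left(-4 + 2 M\right)$)
$15 + V{\left(4 \right)} 54 = 15 + 4 \cdot 4 \left(-2 + 4\right) 54 = 15 + 4 \cdot 4 \cdot 2 \cdot 54 = 15 + 32 \cdot 54 = 15 + 1728 = 1743$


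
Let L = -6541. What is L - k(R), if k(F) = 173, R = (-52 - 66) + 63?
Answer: -6714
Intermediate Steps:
R = -55 (R = -118 + 63 = -55)
L - k(R) = -6541 - 1*173 = -6541 - 173 = -6714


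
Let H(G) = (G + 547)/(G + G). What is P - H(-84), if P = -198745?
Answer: -33388697/168 ≈ -1.9874e+5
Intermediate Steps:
H(G) = (547 + G)/(2*G) (H(G) = (547 + G)/((2*G)) = (547 + G)*(1/(2*G)) = (547 + G)/(2*G))
P - H(-84) = -198745 - (547 - 84)/(2*(-84)) = -198745 - (-1)*463/(2*84) = -198745 - 1*(-463/168) = -198745 + 463/168 = -33388697/168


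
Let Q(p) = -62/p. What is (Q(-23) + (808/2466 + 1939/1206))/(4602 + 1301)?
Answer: 1955409/2492447302 ≈ 0.00078453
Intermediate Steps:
(Q(-23) + (808/2466 + 1939/1206))/(4602 + 1301) = (-62/(-23) + (808/2466 + 1939/1206))/(4602 + 1301) = (-62*(-1/23) + (808*(1/2466) + 1939*(1/1206)))/5903 = (62/23 + (404/1233 + 1939/1206))*(1/5903) = (62/23 + 35531/18358)*(1/5903) = (1955409/422234)*(1/5903) = 1955409/2492447302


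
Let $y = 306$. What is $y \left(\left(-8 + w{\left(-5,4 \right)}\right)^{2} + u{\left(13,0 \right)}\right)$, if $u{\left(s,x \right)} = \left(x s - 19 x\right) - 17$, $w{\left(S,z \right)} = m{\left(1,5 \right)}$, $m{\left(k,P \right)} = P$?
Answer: $-2448$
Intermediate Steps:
$w{\left(S,z \right)} = 5$
$u{\left(s,x \right)} = -17 - 19 x + s x$ ($u{\left(s,x \right)} = \left(s x - 19 x\right) - 17 = \left(- 19 x + s x\right) - 17 = -17 - 19 x + s x$)
$y \left(\left(-8 + w{\left(-5,4 \right)}\right)^{2} + u{\left(13,0 \right)}\right) = 306 \left(\left(-8 + 5\right)^{2} - 17\right) = 306 \left(\left(-3\right)^{2} + \left(-17 + 0 + 0\right)\right) = 306 \left(9 - 17\right) = 306 \left(-8\right) = -2448$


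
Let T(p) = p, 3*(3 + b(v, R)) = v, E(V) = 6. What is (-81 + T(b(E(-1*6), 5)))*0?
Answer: 0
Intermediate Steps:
b(v, R) = -3 + v/3
(-81 + T(b(E(-1*6), 5)))*0 = (-81 + (-3 + (1/3)*6))*0 = (-81 + (-3 + 2))*0 = (-81 - 1)*0 = -82*0 = 0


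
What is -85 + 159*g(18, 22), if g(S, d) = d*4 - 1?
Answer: 13748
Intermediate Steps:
g(S, d) = -1 + 4*d (g(S, d) = 4*d - 1 = -1 + 4*d)
-85 + 159*g(18, 22) = -85 + 159*(-1 + 4*22) = -85 + 159*(-1 + 88) = -85 + 159*87 = -85 + 13833 = 13748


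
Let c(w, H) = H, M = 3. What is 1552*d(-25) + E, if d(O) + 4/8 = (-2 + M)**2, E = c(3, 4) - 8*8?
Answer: 716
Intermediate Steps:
E = -60 (E = 4 - 8*8 = 4 - 64 = -60)
d(O) = 1/2 (d(O) = -1/2 + (-2 + 3)**2 = -1/2 + 1**2 = -1/2 + 1 = 1/2)
1552*d(-25) + E = 1552*(1/2) - 60 = 776 - 60 = 716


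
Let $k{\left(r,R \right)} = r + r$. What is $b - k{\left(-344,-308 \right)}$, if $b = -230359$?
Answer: $-229671$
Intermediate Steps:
$k{\left(r,R \right)} = 2 r$
$b - k{\left(-344,-308 \right)} = -230359 - 2 \left(-344\right) = -230359 - -688 = -230359 + 688 = -229671$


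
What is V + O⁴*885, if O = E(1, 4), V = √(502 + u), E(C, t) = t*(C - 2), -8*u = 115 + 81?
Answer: 226560 + √1910/2 ≈ 2.2658e+5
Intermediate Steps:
u = -49/2 (u = -(115 + 81)/8 = -⅛*196 = -49/2 ≈ -24.500)
E(C, t) = t*(-2 + C)
V = √1910/2 (V = √(502 - 49/2) = √(955/2) = √1910/2 ≈ 21.852)
O = -4 (O = 4*(-2 + 1) = 4*(-1) = -4)
V + O⁴*885 = √1910/2 + (-4)⁴*885 = √1910/2 + 256*885 = √1910/2 + 226560 = 226560 + √1910/2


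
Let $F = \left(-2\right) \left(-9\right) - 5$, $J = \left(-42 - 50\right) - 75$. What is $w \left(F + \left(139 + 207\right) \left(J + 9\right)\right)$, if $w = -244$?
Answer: $13335820$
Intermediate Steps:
$J = -167$ ($J = -92 - 75 = -167$)
$F = 13$ ($F = 18 - 5 = 13$)
$w \left(F + \left(139 + 207\right) \left(J + 9\right)\right) = - 244 \left(13 + \left(139 + 207\right) \left(-167 + 9\right)\right) = - 244 \left(13 + 346 \left(-158\right)\right) = - 244 \left(13 - 54668\right) = \left(-244\right) \left(-54655\right) = 13335820$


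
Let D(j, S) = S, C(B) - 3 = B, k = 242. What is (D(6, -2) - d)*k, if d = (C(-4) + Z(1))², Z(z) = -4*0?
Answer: -726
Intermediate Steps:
C(B) = 3 + B
Z(z) = 0
d = 1 (d = ((3 - 4) + 0)² = (-1 + 0)² = (-1)² = 1)
(D(6, -2) - d)*k = (-2 - 1*1)*242 = (-2 - 1)*242 = -3*242 = -726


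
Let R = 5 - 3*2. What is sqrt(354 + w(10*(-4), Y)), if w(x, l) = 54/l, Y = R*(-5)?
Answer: 4*sqrt(570)/5 ≈ 19.100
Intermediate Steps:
R = -1 (R = 5 - 6 = -1)
Y = 5 (Y = -1*(-5) = 5)
sqrt(354 + w(10*(-4), Y)) = sqrt(354 + 54/5) = sqrt(1824/5) = 4*sqrt(570)/5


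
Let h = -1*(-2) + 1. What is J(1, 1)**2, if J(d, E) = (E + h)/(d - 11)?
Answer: 4/25 ≈ 0.16000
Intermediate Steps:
h = 3 (h = 2 + 1 = 3)
J(d, E) = (3 + E)/(-11 + d) (J(d, E) = (E + 3)/(d - 11) = (3 + E)/(-11 + d))
J(1, 1)**2 = ((3 + 1)/(-11 + 1))**2 = (4/(-10))**2 = (-1/10*4)**2 = (-2/5)**2 = 4/25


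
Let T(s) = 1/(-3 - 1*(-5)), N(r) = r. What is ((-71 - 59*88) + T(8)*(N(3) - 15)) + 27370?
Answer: 22101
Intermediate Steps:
T(s) = ½ (T(s) = 1/(-3 + 5) = 1/2 = ½)
((-71 - 59*88) + T(8)*(N(3) - 15)) + 27370 = ((-71 - 59*88) + (3 - 15)/2) + 27370 = ((-71 - 5192) + (½)*(-12)) + 27370 = (-5263 - 6) + 27370 = -5269 + 27370 = 22101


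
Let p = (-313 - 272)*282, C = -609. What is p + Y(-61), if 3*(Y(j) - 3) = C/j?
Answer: -10062784/61 ≈ -1.6496e+5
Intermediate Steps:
Y(j) = 3 - 203/j (Y(j) = 3 + (-609/j)/3 = 3 - 203/j)
p = -164970 (p = -585*282 = -164970)
p + Y(-61) = -164970 + (3 - 203/(-61)) = -164970 + (3 - 203*(-1/61)) = -164970 + (3 + 203/61) = -164970 + 386/61 = -10062784/61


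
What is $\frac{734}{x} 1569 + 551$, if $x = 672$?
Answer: $\frac{253653}{112} \approx 2264.8$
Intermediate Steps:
$\frac{734}{x} 1569 + 551 = \frac{734}{672} \cdot 1569 + 551 = 734 \cdot \frac{1}{672} \cdot 1569 + 551 = \frac{367}{336} \cdot 1569 + 551 = \frac{191941}{112} + 551 = \frac{253653}{112}$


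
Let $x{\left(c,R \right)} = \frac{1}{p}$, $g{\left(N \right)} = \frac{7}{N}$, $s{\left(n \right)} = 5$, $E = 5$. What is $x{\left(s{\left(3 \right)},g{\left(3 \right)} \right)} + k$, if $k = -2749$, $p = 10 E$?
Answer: $- \frac{137449}{50} \approx -2749.0$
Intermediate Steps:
$p = 50$ ($p = 10 \cdot 5 = 50$)
$x{\left(c,R \right)} = \frac{1}{50}$
$x{\left(s{\left(3 \right)},g{\left(3 \right)} \right)} + k = \frac{1}{50} - 2749 = - \frac{137449}{50}$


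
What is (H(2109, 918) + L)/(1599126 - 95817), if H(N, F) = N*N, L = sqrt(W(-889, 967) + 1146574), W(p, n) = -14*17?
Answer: 1482627/501103 + 4*sqrt(71646)/1503309 ≈ 2.9594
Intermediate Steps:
W(p, n) = -238
L = 4*sqrt(71646) (L = sqrt(-238 + 1146574) = sqrt(1146336) = 4*sqrt(71646) ≈ 1070.7)
H(N, F) = N**2
(H(2109, 918) + L)/(1599126 - 95817) = (2109**2 + 4*sqrt(71646))/(1599126 - 95817) = (4447881 + 4*sqrt(71646))/1503309 = (4447881 + 4*sqrt(71646))*(1/1503309) = 1482627/501103 + 4*sqrt(71646)/1503309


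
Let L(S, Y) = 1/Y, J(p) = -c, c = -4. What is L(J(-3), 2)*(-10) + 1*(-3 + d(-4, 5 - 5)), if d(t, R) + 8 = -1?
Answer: -17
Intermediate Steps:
d(t, R) = -9 (d(t, R) = -8 - 1 = -9)
J(p) = 4 (J(p) = -1*(-4) = 4)
L(J(-3), 2)*(-10) + 1*(-3 + d(-4, 5 - 5)) = -10/2 + 1*(-3 - 9) = (½)*(-10) + 1*(-12) = -5 - 12 = -17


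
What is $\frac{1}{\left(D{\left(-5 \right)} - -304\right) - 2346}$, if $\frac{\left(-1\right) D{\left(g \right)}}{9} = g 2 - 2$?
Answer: $- \frac{1}{1934} \approx -0.00051706$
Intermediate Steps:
$D{\left(g \right)} = 18 - 18 g$ ($D{\left(g \right)} = - 9 \left(g 2 - 2\right) = - 9 \left(2 g - 2\right) = - 9 \left(-2 + 2 g\right) = 18 - 18 g$)
$\frac{1}{\left(D{\left(-5 \right)} - -304\right) - 2346} = \frac{1}{\left(\left(18 - -90\right) - -304\right) - 2346} = \frac{1}{\left(\left(18 + 90\right) + 304\right) - 2346} = \frac{1}{\left(108 + 304\right) - 2346} = \frac{1}{412 - 2346} = \frac{1}{-1934} = - \frac{1}{1934}$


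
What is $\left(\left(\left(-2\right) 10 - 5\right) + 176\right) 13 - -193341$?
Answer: $195304$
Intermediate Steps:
$\left(\left(\left(-2\right) 10 - 5\right) + 176\right) 13 - -193341 = \left(\left(-20 - 5\right) + 176\right) 13 + 193341 = \left(-25 + 176\right) 13 + 193341 = 151 \cdot 13 + 193341 = 1963 + 193341 = 195304$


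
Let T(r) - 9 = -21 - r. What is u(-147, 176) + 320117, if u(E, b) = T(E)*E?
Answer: 300272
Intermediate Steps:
T(r) = -12 - r (T(r) = 9 + (-21 - r) = -12 - r)
u(E, b) = E*(-12 - E) (u(E, b) = (-12 - E)*E = E*(-12 - E))
u(-147, 176) + 320117 = -1*(-147)*(12 - 147) + 320117 = -1*(-147)*(-135) + 320117 = -19845 + 320117 = 300272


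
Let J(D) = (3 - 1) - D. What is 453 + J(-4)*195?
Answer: 1623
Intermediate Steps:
J(D) = 2 - D
453 + J(-4)*195 = 453 + (2 - 1*(-4))*195 = 453 + (2 + 4)*195 = 453 + 6*195 = 453 + 1170 = 1623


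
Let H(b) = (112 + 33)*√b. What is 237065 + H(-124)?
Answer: 237065 + 290*I*√31 ≈ 2.3707e+5 + 1614.7*I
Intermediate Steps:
H(b) = 145*√b
237065 + H(-124) = 237065 + 145*√(-124) = 237065 + 145*(2*I*√31) = 237065 + 290*I*√31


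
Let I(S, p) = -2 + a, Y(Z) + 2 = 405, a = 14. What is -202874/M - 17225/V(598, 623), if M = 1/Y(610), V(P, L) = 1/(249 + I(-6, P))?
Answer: -86253947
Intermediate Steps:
Y(Z) = 403 (Y(Z) = -2 + 405 = 403)
I(S, p) = 12 (I(S, p) = -2 + 14 = 12)
V(P, L) = 1/261 (V(P, L) = 1/(249 + 12) = 1/261)
M = 1/403 ≈ 0.0024814
-202874/M - 17225/V(598, 623) = -202874/1/403 - 17225/1/261 = -202874*403 - 17225*261 = -81758222 - 4495725 = -86253947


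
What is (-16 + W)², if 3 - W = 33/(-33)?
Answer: 144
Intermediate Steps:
W = 4 (W = 3 - 33/(-33) = 3 - 33*(-1)/33 = 3 - 1*(-1) = 3 + 1 = 4)
(-16 + W)² = (-16 + 4)² = (-12)² = 144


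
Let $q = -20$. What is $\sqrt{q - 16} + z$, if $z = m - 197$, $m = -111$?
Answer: $-308 + 6 i \approx -308.0 + 6.0 i$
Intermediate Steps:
$z = -308$ ($z = -111 - 197 = -308$)
$\sqrt{q - 16} + z = \sqrt{-20 - 16} - 308 = \sqrt{-36} - 308 = 6 i - 308 = -308 + 6 i$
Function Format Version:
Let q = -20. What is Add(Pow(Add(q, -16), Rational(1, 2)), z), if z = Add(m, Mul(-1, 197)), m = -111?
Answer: Add(-308, Mul(6, I)) ≈ Add(-308.00, Mul(6.0000, I))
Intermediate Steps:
z = -308 (z = Add(-111, Mul(-1, 197)) = Add(-111, -197) = -308)
Add(Pow(Add(q, -16), Rational(1, 2)), z) = Add(Pow(Add(-20, -16), Rational(1, 2)), -308) = Add(Pow(-36, Rational(1, 2)), -308) = Add(Mul(6, I), -308) = Add(-308, Mul(6, I))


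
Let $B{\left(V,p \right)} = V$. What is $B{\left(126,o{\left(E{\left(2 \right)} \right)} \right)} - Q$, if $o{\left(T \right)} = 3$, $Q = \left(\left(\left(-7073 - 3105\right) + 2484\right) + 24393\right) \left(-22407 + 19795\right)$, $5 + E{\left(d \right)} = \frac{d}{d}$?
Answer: $43617914$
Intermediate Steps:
$E{\left(d \right)} = -4$ ($E{\left(d \right)} = -5 + \frac{d}{d} = -5 + 1 = -4$)
$Q = -43617788$ ($Q = \left(\left(-10178 + 2484\right) + 24393\right) \left(-2612\right) = \left(-7694 + 24393\right) \left(-2612\right) = 16699 \left(-2612\right) = -43617788$)
$B{\left(126,o{\left(E{\left(2 \right)} \right)} \right)} - Q = 126 - -43617788 = 126 + 43617788 = 43617914$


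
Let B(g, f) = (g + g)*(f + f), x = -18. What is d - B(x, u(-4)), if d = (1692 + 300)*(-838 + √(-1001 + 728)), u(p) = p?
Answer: -1669584 + 1992*I*√273 ≈ -1.6696e+6 + 32913.0*I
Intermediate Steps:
B(g, f) = 4*f*g (B(g, f) = (2*g)*(2*f) = 4*f*g)
d = -1669296 + 1992*I*√273 (d = 1992*(-838 + √(-273)) = 1992*(-838 + I*√273) = -1669296 + 1992*I*√273 ≈ -1.6693e+6 + 32913.0*I)
d - B(x, u(-4)) = (-1669296 + 1992*I*√273) - 4*(-4)*(-18) = (-1669296 + 1992*I*√273) - 1*288 = (-1669296 + 1992*I*√273) - 288 = -1669584 + 1992*I*√273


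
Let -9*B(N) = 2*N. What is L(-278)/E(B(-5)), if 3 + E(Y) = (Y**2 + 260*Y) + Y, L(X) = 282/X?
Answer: -11421/3245233 ≈ -0.0035193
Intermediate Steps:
B(N) = -2*N/9
E(Y) = -3 + Y**2 + 261*Y (E(Y) = -3 + ((Y**2 + 260*Y) + Y) = -3 + (Y**2 + 261*Y) = -3 + Y**2 + 261*Y)
L(-278)/E(B(-5)) = (282/(-278))/(-3 + (-2/9*(-5))**2 + 261*(-2/9*(-5))) = (282*(-1/278))/(-3 + (10/9)**2 + 261*(10/9)) = -141/(139*(-3 + 100/81 + 290)) = -141/(139*23347/81) = -141/139*81/23347 = -11421/3245233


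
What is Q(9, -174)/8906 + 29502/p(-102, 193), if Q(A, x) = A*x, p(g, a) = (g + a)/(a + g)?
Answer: 131371623/4453 ≈ 29502.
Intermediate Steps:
p(g, a) = 1 (p(g, a) = (a + g)/(a + g) = 1)
Q(9, -174)/8906 + 29502/p(-102, 193) = (9*(-174))/8906 + 29502/1 = -1566*1/8906 + 29502*1 = -783/4453 + 29502 = 131371623/4453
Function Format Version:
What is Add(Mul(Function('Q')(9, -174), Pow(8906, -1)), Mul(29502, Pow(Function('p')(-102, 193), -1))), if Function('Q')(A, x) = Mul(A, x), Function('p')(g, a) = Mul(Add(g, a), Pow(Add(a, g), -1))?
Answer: Rational(131371623, 4453) ≈ 29502.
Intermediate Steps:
Function('p')(g, a) = 1 (Function('p')(g, a) = Mul(Add(a, g), Pow(Add(a, g), -1)) = 1)
Add(Mul(Function('Q')(9, -174), Pow(8906, -1)), Mul(29502, Pow(Function('p')(-102, 193), -1))) = Add(Mul(Mul(9, -174), Pow(8906, -1)), Mul(29502, Pow(1, -1))) = Add(Mul(-1566, Rational(1, 8906)), Mul(29502, 1)) = Add(Rational(-783, 4453), 29502) = Rational(131371623, 4453)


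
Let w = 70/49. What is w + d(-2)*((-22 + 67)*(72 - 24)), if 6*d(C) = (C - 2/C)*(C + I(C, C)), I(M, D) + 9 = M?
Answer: 32770/7 ≈ 4681.4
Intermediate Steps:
I(M, D) = -9 + M
w = 10/7 (w = 70*(1/49) = 10/7 ≈ 1.4286)
d(C) = (-9 + 2*C)*(C - 2/C)/6 (d(C) = ((C - 2/C)*(C + (-9 + C)))/6 = ((C - 2/C)*(-9 + 2*C))/6 = ((-9 + 2*C)*(C - 2/C))/6 = (-9 + 2*C)*(C - 2/C)/6)
w + d(-2)*((-22 + 67)*(72 - 24)) = 10/7 + (-⅔ + 3/(-2) - 3/2*(-2) + (⅓)*(-2)²)*((-22 + 67)*(72 - 24)) = 10/7 + (-⅔ + 3*(-½) + 3 + (⅓)*4)*(45*48) = 10/7 + (-⅔ - 3/2 + 3 + 4/3)*2160 = 10/7 + (13/6)*2160 = 10/7 + 4680 = 32770/7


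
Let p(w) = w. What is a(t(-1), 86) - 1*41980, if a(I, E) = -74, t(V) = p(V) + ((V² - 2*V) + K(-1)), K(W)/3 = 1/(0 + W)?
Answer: -42054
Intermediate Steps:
K(W) = 3/W (K(W) = 3/(0 + W) = 3/W)
t(V) = -3 + V² - V (t(V) = V + ((V² - 2*V) + 3/(-1)) = V + ((V² - 2*V) + 3*(-1)) = V + ((V² - 2*V) - 3) = V + (-3 + V² - 2*V) = -3 + V² - V)
a(t(-1), 86) - 1*41980 = -74 - 1*41980 = -74 - 41980 = -42054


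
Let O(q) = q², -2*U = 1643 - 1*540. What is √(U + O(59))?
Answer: 3*√1302/2 ≈ 54.125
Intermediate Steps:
U = -1103/2 (U = -(1643 - 1*540)/2 = -(1643 - 540)/2 = -½*1103 = -1103/2 ≈ -551.50)
√(U + O(59)) = √(-1103/2 + 59²) = √(-1103/2 + 3481) = √(5859/2) = 3*√1302/2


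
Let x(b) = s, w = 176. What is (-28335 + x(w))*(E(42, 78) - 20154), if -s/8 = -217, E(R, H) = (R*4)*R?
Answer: 348393702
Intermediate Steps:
E(R, H) = 4*R**2 (E(R, H) = (4*R)*R = 4*R**2)
s = 1736 (s = -8*(-217) = 1736)
x(b) = 1736
(-28335 + x(w))*(E(42, 78) - 20154) = (-28335 + 1736)*(4*42**2 - 20154) = -26599*(4*1764 - 20154) = -26599*(7056 - 20154) = -26599*(-13098) = 348393702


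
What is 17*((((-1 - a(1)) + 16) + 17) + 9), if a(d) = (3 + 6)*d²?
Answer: 544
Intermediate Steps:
a(d) = 9*d²
17*((((-1 - a(1)) + 16) + 17) + 9) = 17*((((-1 - 9*1²) + 16) + 17) + 9) = 17*((((-1 - 9) + 16) + 17) + 9) = 17*(((-10 + 16) + 17) + 9) = 17*((6 + 17) + 9) = 17*(23 + 9) = 17*32 = 544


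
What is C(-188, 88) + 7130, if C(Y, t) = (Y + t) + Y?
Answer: 6842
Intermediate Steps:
C(Y, t) = t + 2*Y
C(-188, 88) + 7130 = (88 + 2*(-188)) + 7130 = (88 - 376) + 7130 = -288 + 7130 = 6842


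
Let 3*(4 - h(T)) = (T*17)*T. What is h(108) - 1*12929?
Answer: -79021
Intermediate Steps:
h(T) = 4 - 17*T²/3 (h(T) = 4 - T*17*T/3 = 4 - 17*T*T/3 = 4 - 17*T²/3)
h(108) - 1*12929 = (4 - 17/3*108²) - 1*12929 = (4 - 17/3*11664) - 12929 = (4 - 66096) - 12929 = -66092 - 12929 = -79021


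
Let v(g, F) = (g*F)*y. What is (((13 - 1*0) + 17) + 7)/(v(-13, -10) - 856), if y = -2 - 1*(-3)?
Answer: -37/726 ≈ -0.050964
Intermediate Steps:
y = 1 (y = -2 + 3 = 1)
v(g, F) = F*g (v(g, F) = (g*F)*1 = (F*g)*1 = F*g)
(((13 - 1*0) + 17) + 7)/(v(-13, -10) - 856) = (((13 - 1*0) + 17) + 7)/(-10*(-13) - 856) = (((13 + 0) + 17) + 7)/(130 - 856) = ((13 + 17) + 7)/(-726) = -(30 + 7)/726 = -1/726*37 = -37/726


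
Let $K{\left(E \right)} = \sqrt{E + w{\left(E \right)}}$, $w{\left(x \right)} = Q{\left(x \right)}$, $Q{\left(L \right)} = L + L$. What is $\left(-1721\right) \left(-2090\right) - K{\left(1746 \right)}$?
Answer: $3596890 - 3 \sqrt{582} \approx 3.5968 \cdot 10^{6}$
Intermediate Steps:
$Q{\left(L \right)} = 2 L$
$w{\left(x \right)} = 2 x$
$K{\left(E \right)} = \sqrt{3} \sqrt{E}$ ($K{\left(E \right)} = \sqrt{E + 2 E} = \sqrt{3 E} = \sqrt{3} \sqrt{E}$)
$\left(-1721\right) \left(-2090\right) - K{\left(1746 \right)} = \left(-1721\right) \left(-2090\right) - \sqrt{3} \sqrt{1746} = 3596890 - \sqrt{3} \cdot 3 \sqrt{194} = 3596890 - 3 \sqrt{582}$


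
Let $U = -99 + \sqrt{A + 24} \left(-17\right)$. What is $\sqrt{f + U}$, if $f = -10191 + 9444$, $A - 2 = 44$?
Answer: $\sqrt{-846 - 17 \sqrt{70}} \approx 31.436 i$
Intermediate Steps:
$A = 46$ ($A = 2 + 44 = 46$)
$f = -747$
$U = -99 - 17 \sqrt{70}$ ($U = -99 + \sqrt{46 + 24} \left(-17\right) = -99 + \sqrt{70} \left(-17\right) = -99 - 17 \sqrt{70} \approx -241.23$)
$\sqrt{f + U} = \sqrt{-747 - \left(99 + 17 \sqrt{70}\right)} = \sqrt{-846 - 17 \sqrt{70}}$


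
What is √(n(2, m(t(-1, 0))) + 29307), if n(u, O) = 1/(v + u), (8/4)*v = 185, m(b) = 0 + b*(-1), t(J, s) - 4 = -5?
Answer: 5*√4652781/63 ≈ 171.19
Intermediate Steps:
t(J, s) = -1 (t(J, s) = 4 - 5 = -1)
m(b) = -b (m(b) = 0 - b = -b)
v = 185/2 (v = (½)*185 = 185/2 ≈ 92.500)
n(u, O) = 1/(185/2 + u)
√(n(2, m(t(-1, 0))) + 29307) = √(2/(185 + 2*2) + 29307) = √(2/(185 + 4) + 29307) = √(2/189 + 29307) = √(5539025/189) = 5*√4652781/63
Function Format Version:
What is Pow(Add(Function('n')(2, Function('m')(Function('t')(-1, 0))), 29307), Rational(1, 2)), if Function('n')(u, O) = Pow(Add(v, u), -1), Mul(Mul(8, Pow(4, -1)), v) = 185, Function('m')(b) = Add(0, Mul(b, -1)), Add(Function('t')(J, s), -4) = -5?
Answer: Mul(Rational(5, 63), Pow(4652781, Rational(1, 2))) ≈ 171.19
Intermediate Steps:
Function('t')(J, s) = -1 (Function('t')(J, s) = Add(4, -5) = -1)
Function('m')(b) = Mul(-1, b) (Function('m')(b) = Add(0, Mul(-1, b)) = Mul(-1, b))
v = Rational(185, 2) (v = Mul(Rational(1, 2), 185) = Rational(185, 2) ≈ 92.500)
Function('n')(u, O) = Pow(Add(Rational(185, 2), u), -1)
Pow(Add(Function('n')(2, Function('m')(Function('t')(-1, 0))), 29307), Rational(1, 2)) = Pow(Add(Mul(2, Pow(Add(185, Mul(2, 2)), -1)), 29307), Rational(1, 2)) = Pow(Add(Mul(2, Pow(Add(185, 4), -1)), 29307), Rational(1, 2)) = Pow(Add(Mul(2, Pow(189, -1)), 29307), Rational(1, 2)) = Pow(Add(Mul(2, Rational(1, 189)), 29307), Rational(1, 2)) = Pow(Add(Rational(2, 189), 29307), Rational(1, 2)) = Pow(Rational(5539025, 189), Rational(1, 2)) = Mul(Rational(5, 63), Pow(4652781, Rational(1, 2)))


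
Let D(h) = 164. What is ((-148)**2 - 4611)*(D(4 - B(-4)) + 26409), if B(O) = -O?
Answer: 459526889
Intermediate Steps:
((-148)**2 - 4611)*(D(4 - B(-4)) + 26409) = ((-148)**2 - 4611)*(164 + 26409) = (21904 - 4611)*26573 = 17293*26573 = 459526889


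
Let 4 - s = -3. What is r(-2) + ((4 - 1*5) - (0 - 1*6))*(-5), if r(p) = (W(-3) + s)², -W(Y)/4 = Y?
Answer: 336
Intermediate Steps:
W(Y) = -4*Y
s = 7 (s = 4 - 1*(-3) = 4 + 3 = 7)
r(p) = 361 (r(p) = (-4*(-3) + 7)² = (12 + 7)² = 19² = 361)
r(-2) + ((4 - 1*5) - (0 - 1*6))*(-5) = 361 + ((4 - 1*5) - (0 - 1*6))*(-5) = 361 + ((4 - 5) - (0 - 6))*(-5) = 361 + (-1 - 1*(-6))*(-5) = 361 + (-1 + 6)*(-5) = 361 + 5*(-5) = 361 - 25 = 336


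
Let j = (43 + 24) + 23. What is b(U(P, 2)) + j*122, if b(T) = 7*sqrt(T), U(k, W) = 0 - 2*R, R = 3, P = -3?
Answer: 10980 + 7*I*sqrt(6) ≈ 10980.0 + 17.146*I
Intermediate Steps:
U(k, W) = -6 (U(k, W) = 0 - 2*3 = 0 - 6 = -6)
j = 90 (j = 67 + 23 = 90)
b(U(P, 2)) + j*122 = 7*sqrt(-6) + 90*122 = 7*(I*sqrt(6)) + 10980 = 7*I*sqrt(6) + 10980 = 10980 + 7*I*sqrt(6)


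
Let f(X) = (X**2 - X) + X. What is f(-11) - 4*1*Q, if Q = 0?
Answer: 121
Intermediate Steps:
f(X) = X**2
f(-11) - 4*1*Q = (-11)**2 - 4*1*0 = 121 - 4*0 = 121 - 1*0 = 121 + 0 = 121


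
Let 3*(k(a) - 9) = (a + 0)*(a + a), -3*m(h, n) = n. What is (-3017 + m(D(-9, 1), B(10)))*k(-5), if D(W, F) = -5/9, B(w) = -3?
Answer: -232232/3 ≈ -77411.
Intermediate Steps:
D(W, F) = -5/9 (D(W, F) = -5*⅑ = -5/9)
m(h, n) = -n/3
k(a) = 9 + 2*a²/3 (k(a) = 9 + ((a + 0)*(a + a))/3 = 9 + (a*(2*a))/3 = 9 + (2*a²)/3 = 9 + 2*a²/3)
(-3017 + m(D(-9, 1), B(10)))*k(-5) = (-3017 - ⅓*(-3))*(9 + (⅔)*(-5)²) = (-3017 + 1)*(9 + (⅔)*25) = -3016*(9 + 50/3) = -3016*77/3 = -232232/3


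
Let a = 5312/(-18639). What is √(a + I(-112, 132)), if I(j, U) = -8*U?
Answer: 4*I*√2548377926/6213 ≈ 32.501*I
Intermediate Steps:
a = -5312/18639 (a = 5312*(-1/18639) = -5312/18639 ≈ -0.28499)
√(a + I(-112, 132)) = √(-5312/18639 - 8*132) = √(-5312/18639 - 1056) = √(-19688096/18639) = 4*I*√2548377926/6213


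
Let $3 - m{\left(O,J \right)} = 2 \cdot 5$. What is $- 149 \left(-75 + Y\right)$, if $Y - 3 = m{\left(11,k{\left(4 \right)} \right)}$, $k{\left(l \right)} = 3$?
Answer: $11771$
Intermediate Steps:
$m{\left(O,J \right)} = -7$ ($m{\left(O,J \right)} = 3 - 2 \cdot 5 = 3 - 10 = -7$)
$Y = -4$ ($Y = 3 - 7 = -4$)
$- 149 \left(-75 + Y\right) = - 149 \left(-75 - 4\right) = \left(-149\right) \left(-79\right) = 11771$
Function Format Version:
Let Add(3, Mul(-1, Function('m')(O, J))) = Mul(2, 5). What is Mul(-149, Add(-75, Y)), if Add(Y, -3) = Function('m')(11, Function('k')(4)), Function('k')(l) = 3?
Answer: 11771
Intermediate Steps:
Function('m')(O, J) = -7 (Function('m')(O, J) = Add(3, Mul(-1, Mul(2, 5))) = Add(3, Mul(-1, 10)) = Add(3, -10) = -7)
Y = -4 (Y = Add(3, -7) = -4)
Mul(-149, Add(-75, Y)) = Mul(-149, Add(-75, -4)) = Mul(-149, -79) = 11771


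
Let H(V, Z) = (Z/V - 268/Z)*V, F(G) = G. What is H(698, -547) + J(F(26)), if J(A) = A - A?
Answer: -112145/547 ≈ -205.02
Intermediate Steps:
J(A) = 0
H(V, Z) = V*(-268/Z + Z/V) (H(V, Z) = (-268/Z + Z/V)*V = V*(-268/Z + Z/V))
H(698, -547) + J(F(26)) = (-547 - 268*698/(-547)) + 0 = (-547 - 268*698*(-1/547)) + 0 = (-547 + 187064/547) + 0 = -112145/547 + 0 = -112145/547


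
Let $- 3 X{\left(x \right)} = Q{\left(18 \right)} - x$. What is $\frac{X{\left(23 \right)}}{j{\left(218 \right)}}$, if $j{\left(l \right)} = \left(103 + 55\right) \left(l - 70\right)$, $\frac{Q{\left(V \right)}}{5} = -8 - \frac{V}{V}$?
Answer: $\frac{17}{17538} \approx 0.00096932$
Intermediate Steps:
$Q{\left(V \right)} = -45$ ($Q{\left(V \right)} = 5 \left(-8 - \frac{V}{V}\right) = 5 \left(-8 - 1\right) = 5 \left(-9\right) = -45$)
$j{\left(l \right)} = -11060 + 158 l$ ($j{\left(l \right)} = 158 \left(-70 + l\right) = -11060 + 158 l$)
$X{\left(x \right)} = 15 + \frac{x}{3}$ ($X{\left(x \right)} = - \frac{-45 - x}{3} = 15 + \frac{x}{3}$)
$\frac{X{\left(23 \right)}}{j{\left(218 \right)}} = \frac{15 + \frac{1}{3} \cdot 23}{-11060 + 158 \cdot 218} = \frac{15 + \frac{23}{3}}{-11060 + 34444} = \frac{68}{3 \cdot 23384} = \frac{68}{3} \cdot \frac{1}{23384} = \frac{17}{17538}$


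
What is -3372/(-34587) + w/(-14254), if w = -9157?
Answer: 121592549/164334366 ≈ 0.73991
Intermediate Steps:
-3372/(-34587) + w/(-14254) = -3372/(-34587) - 9157/(-14254) = -3372*(-1/34587) - 9157*(-1/14254) = 1124/11529 + 9157/14254 = 121592549/164334366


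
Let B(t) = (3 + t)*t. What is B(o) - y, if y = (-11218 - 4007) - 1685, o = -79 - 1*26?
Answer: 27620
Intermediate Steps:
o = -105 (o = -79 - 26 = -105)
y = -16910 (y = -15225 - 1685 = -16910)
B(t) = t*(3 + t)
B(o) - y = -105*(3 - 105) - 1*(-16910) = -105*(-102) + 16910 = 10710 + 16910 = 27620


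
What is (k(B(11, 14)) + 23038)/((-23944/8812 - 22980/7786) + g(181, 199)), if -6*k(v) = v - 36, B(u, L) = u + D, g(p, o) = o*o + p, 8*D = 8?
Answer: 98807310359/170566457605 ≈ 0.57929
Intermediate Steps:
D = 1 (D = (⅛)*8 = 1)
g(p, o) = p + o² (g(p, o) = o² + p = p + o²)
B(u, L) = 1 + u (B(u, L) = u + 1 = 1 + u)
k(v) = 6 - v/6 (k(v) = -(v - 36)/6 = -(-36 + v)/6 = 6 - v/6)
(k(B(11, 14)) + 23038)/((-23944/8812 - 22980/7786) + g(181, 199)) = ((6 - (1 + 11)/6) + 23038)/((-23944/8812 - 22980/7786) + (181 + 199²)) = ((6 - ⅙*12) + 23038)/((-23944*1/8812 - 22980*1/7786) + (181 + 39601)) = ((6 - 2) + 23038)/((-5986/2203 - 11490/3893) + 39782) = (4 + 23038)/(-48615968/8576279 + 39782) = 23042/(341132915210/8576279) = 23042*(8576279/341132915210) = 98807310359/170566457605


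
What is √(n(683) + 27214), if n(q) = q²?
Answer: √493703 ≈ 702.64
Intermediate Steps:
√(n(683) + 27214) = √(683² + 27214) = √(466489 + 27214) = √493703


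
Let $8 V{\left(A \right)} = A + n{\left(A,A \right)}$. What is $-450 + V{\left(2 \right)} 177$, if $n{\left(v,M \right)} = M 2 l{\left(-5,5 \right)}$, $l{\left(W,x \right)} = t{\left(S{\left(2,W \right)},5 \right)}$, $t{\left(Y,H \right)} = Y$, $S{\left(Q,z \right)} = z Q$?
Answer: $- \frac{5163}{4} \approx -1290.8$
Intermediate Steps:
$S{\left(Q,z \right)} = Q z$
$l{\left(W,x \right)} = 2 W$
$n{\left(v,M \right)} = - 20 M$ ($n{\left(v,M \right)} = M 2 \cdot 2 \left(-5\right) = 2 M \left(-10\right) = - 20 M$)
$V{\left(A \right)} = - \frac{19 A}{8}$ ($V{\left(A \right)} = \frac{A - 20 A}{8} = \frac{\left(-19\right) A}{8} = - \frac{19 A}{8}$)
$-450 + V{\left(2 \right)} 177 = -450 + \left(- \frac{19}{8}\right) 2 \cdot 177 = -450 - \frac{3363}{4} = - \frac{5163}{4}$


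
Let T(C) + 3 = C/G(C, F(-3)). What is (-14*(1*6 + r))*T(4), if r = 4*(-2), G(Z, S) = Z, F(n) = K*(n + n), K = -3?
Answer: -56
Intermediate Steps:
F(n) = -6*n (F(n) = -3*(n + n) = -6*n)
T(C) = -2 (T(C) = -3 + C/C = -3 + 1 = -2)
r = -8
(-14*(1*6 + r))*T(4) = -14*(1*6 - 8)*(-2) = -14*(6 - 8)*(-2) = -14*(-2)*(-2) = 28*(-2) = -56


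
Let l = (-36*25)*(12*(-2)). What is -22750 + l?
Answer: -1150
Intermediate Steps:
l = 21600 (l = -900*(-24) = 21600)
-22750 + l = -22750 + 21600 = -1150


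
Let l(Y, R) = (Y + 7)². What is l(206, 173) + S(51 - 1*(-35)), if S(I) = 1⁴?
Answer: 45370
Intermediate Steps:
l(Y, R) = (7 + Y)²
S(I) = 1
l(206, 173) + S(51 - 1*(-35)) = (7 + 206)² + 1 = 213² + 1 = 45369 + 1 = 45370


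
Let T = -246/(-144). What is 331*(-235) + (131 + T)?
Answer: -1863655/24 ≈ -77652.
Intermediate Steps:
T = 41/24 (T = -246*(-1/144) = 41/24 ≈ 1.7083)
331*(-235) + (131 + T) = 331*(-235) + (131 + 41/24) = -77785 + 3185/24 = -1863655/24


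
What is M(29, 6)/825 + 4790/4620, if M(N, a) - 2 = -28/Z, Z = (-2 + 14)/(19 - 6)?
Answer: 6947/6930 ≈ 1.0025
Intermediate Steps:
Z = 12/13 ≈ 0.92308
M(N, a) = -85/3 (M(N, a) = 2 - 28/12/13 = 2 - 28*13/12 = 2 - 91/3 = -85/3)
M(29, 6)/825 + 4790/4620 = -85/3/825 + 4790/4620 = -85/3*1/825 + 4790*(1/4620) = -17/495 + 479/462 = 6947/6930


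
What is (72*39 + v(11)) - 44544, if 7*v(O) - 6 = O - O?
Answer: -292146/7 ≈ -41735.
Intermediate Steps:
v(O) = 6/7 (v(O) = 6/7 + (O - O)/7 = 6/7 + (⅐)*0 = 6/7 + 0 = 6/7)
(72*39 + v(11)) - 44544 = (72*39 + 6/7) - 44544 = (2808 + 6/7) - 44544 = 19662/7 - 44544 = -292146/7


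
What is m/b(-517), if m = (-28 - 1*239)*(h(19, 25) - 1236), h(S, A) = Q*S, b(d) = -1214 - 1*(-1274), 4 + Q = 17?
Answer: 88021/20 ≈ 4401.0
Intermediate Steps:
Q = 13 (Q = -4 + 17 = 13)
b(d) = 60 (b(d) = -1214 + 1274 = 60)
h(S, A) = 13*S
m = 264063 (m = (-28 - 1*239)*(13*19 - 1236) = (-28 - 239)*(247 - 1236) = -267*(-989) = 264063)
m/b(-517) = 264063/60 = 264063*(1/60) = 88021/20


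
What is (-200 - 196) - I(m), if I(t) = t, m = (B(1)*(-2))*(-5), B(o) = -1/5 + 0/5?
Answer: -394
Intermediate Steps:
B(o) = -⅕ (B(o) = -1*⅕ + 0*(⅕) = -⅕ + 0 = -⅕)
m = -2 (m = -⅕*(-2)*(-5) = (⅖)*(-5) = -2)
(-200 - 196) - I(m) = (-200 - 196) - 1*(-2) = -396 + 2 = -394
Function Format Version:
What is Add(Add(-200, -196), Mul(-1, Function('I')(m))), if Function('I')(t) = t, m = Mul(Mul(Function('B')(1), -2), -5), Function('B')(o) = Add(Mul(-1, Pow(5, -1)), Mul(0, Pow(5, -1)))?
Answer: -394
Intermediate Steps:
Function('B')(o) = Rational(-1, 5) (Function('B')(o) = Add(Mul(-1, Rational(1, 5)), Mul(0, Rational(1, 5))) = Add(Rational(-1, 5), 0) = Rational(-1, 5))
m = -2 (m = Mul(Mul(Rational(-1, 5), -2), -5) = Mul(Rational(2, 5), -5) = -2)
Add(Add(-200, -196), Mul(-1, Function('I')(m))) = Add(Add(-200, -196), Mul(-1, -2)) = Add(-396, 2) = -394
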